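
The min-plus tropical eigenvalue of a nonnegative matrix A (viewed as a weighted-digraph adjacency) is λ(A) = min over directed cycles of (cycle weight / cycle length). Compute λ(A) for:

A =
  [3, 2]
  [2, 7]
λ(A) = 2

Enumerate directed cycles and compute their means (weight / length). Sample:
  cycle 0 → 0: weight = 3, length = 1, mean = 3/1 ≈ 3.000
  cycle 1 → 1: weight = 7, length = 1, mean = 7/1 ≈ 7.000
  cycle 0 → 1 → 0: weight = 4, length = 2, mean = 4/2 ≈ 2.000
  cycle 1 → 0 → 1: weight = 4, length = 2, mean = 4/2 ≈ 2.000
Minimum mean = 2.000, attained e.g. along the cycle 0 → 1 → 0 with weight 4 and length 2. So λ(A) = 4/2 = 2.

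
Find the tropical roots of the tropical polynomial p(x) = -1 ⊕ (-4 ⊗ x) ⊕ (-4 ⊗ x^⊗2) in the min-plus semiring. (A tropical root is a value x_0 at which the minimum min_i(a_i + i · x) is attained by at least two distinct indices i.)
Roots: {0, 3}

Each tropical root is a break point of the lower envelope of the lines y = a_i + i · x (there are 3 lines, with slopes 0, 1, ..., 2). Only the lines that attain the minimum somewhere contribute to roots; other lines are dominated. Here the surviving (envelope) indices are i = 2, i = 1, i = 0.
Intersections between consecutive envelope lines give the roots: for adjacent envelope indices i < j the intersection is x = (a_i − a_j) / (j − i). Reading off the sorted break points: {0, 3}.
Verification: at each break x_0, at least two indices attain the minimum of min_i(a_i + i · x_0).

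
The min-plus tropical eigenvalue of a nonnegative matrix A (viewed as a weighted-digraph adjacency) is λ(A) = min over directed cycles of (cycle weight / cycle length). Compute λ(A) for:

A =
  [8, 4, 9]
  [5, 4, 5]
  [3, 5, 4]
λ(A) = 4

Enumerate directed cycles and compute their means (weight / length). Sample:
  cycle 0 → 0: weight = 8, length = 1, mean = 8/1 ≈ 8.000
  cycle 1 → 1: weight = 4, length = 1, mean = 4/1 ≈ 4.000
  cycle 2 → 2: weight = 4, length = 1, mean = 4/1 ≈ 4.000
  cycle 0 → 1 → 0: weight = 9, length = 2, mean = 9/2 ≈ 4.500
  cycle 0 → 2 → 0: weight = 12, length = 2, mean = 12/2 ≈ 6.000
  cycle 1 → 0 → 1: weight = 9, length = 2, mean = 9/2 ≈ 4.500
Minimum mean = 4.000, attained e.g. along the cycle 1 → 1 with weight 4 and length 1. So λ(A) = 4/1 = 4.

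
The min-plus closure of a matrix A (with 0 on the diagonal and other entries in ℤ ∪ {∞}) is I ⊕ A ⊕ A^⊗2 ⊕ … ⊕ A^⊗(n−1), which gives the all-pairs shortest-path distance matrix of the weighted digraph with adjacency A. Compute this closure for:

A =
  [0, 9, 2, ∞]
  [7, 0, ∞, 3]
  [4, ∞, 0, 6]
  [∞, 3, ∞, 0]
Closure =
  [0, 9, 2, 8]
  [7, 0, 9, 3]
  [4, 9, 0, 6]
  [10, 3, 12, 0]

This is the Floyd-Warshall all-pairs shortest-path computation. For each intermediate vertex k = 0, 1, …, 3, update dist[i][j] ← min(dist[i][j], dist[i][k] + dist[k][j]). The final matrix gives, for each (i, j), the minimum total weight of any directed path from i to j (possibly empty when i = j).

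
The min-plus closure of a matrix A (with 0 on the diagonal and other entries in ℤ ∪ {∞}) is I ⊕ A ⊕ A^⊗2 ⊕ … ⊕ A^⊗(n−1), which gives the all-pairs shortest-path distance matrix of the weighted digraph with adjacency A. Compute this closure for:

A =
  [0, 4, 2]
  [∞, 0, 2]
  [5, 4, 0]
Closure =
  [0, 4, 2]
  [7, 0, 2]
  [5, 4, 0]

This is the Floyd-Warshall all-pairs shortest-path computation. For each intermediate vertex k = 0, 1, …, 2, update dist[i][j] ← min(dist[i][j], dist[i][k] + dist[k][j]). The final matrix gives, for each (i, j), the minimum total weight of any directed path from i to j (possibly empty when i = j).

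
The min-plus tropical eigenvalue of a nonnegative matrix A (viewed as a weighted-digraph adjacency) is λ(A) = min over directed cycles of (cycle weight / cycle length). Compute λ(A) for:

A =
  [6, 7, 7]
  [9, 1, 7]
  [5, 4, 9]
λ(A) = 1

Enumerate directed cycles and compute their means (weight / length). Sample:
  cycle 0 → 0: weight = 6, length = 1, mean = 6/1 ≈ 6.000
  cycle 1 → 1: weight = 1, length = 1, mean = 1/1 ≈ 1.000
  cycle 2 → 2: weight = 9, length = 1, mean = 9/1 ≈ 9.000
  cycle 0 → 1 → 0: weight = 16, length = 2, mean = 16/2 ≈ 8.000
  cycle 0 → 2 → 0: weight = 12, length = 2, mean = 12/2 ≈ 6.000
  cycle 1 → 0 → 1: weight = 16, length = 2, mean = 16/2 ≈ 8.000
Minimum mean = 1.000, attained e.g. along the cycle 1 → 1 with weight 1 and length 1. So λ(A) = 1/1 = 1.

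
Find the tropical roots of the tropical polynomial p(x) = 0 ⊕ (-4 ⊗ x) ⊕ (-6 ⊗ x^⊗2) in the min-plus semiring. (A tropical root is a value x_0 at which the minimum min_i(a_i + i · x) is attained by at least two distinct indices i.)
Roots: {2, 4}

Each tropical root is a break point of the lower envelope of the lines y = a_i + i · x (there are 3 lines, with slopes 0, 1, ..., 2). Only the lines that attain the minimum somewhere contribute to roots; other lines are dominated. Here the surviving (envelope) indices are i = 2, i = 1, i = 0.
Intersections between consecutive envelope lines give the roots: for adjacent envelope indices i < j the intersection is x = (a_i − a_j) / (j − i). Reading off the sorted break points: {2, 4}.
Verification: at each break x_0, at least two indices attain the minimum of min_i(a_i + i · x_0).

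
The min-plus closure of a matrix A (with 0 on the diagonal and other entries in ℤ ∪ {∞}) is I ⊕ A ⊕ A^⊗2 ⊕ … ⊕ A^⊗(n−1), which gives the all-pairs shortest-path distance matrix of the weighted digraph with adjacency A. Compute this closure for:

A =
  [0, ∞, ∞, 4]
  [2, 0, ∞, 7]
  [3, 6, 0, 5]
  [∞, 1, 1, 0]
Closure =
  [0, 5, 5, 4]
  [2, 0, 7, 6]
  [3, 6, 0, 5]
  [3, 1, 1, 0]

This is the Floyd-Warshall all-pairs shortest-path computation. For each intermediate vertex k = 0, 1, …, 3, update dist[i][j] ← min(dist[i][j], dist[i][k] + dist[k][j]). The final matrix gives, for each (i, j), the minimum total weight of any directed path from i to j (possibly empty when i = j).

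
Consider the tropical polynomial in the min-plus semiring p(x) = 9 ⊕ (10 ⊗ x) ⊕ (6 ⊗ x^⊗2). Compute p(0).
p(0) = 6

A tropical monomial a ⊗ x^⊗i evaluates to a + i · x. Evaluating each term at x = 0:
  Term 0 contributes 9 + 0 · 0 = 9
  Term 1 contributes 10 + 1 · 0 = 10
  Term 2 contributes 6 + 2 · 0 = 6
p(0) = ⊕ of these = min[9, 10, 6] = 6.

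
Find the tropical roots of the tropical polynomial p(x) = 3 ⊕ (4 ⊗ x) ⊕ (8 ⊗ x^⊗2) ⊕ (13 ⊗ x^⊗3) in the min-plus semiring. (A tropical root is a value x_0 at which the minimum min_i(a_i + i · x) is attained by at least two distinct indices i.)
Roots: {-5, -4, -1}

Each tropical root is a break point of the lower envelope of the lines y = a_i + i · x (there are 4 lines, with slopes 0, 1, ..., 3). Only the lines that attain the minimum somewhere contribute to roots; other lines are dominated. Here the surviving (envelope) indices are i = 3, i = 2, i = 1, i = 0.
Intersections between consecutive envelope lines give the roots: for adjacent envelope indices i < j the intersection is x = (a_i − a_j) / (j − i). Reading off the sorted break points: {-5, -4, -1}.
Verification: at each break x_0, at least two indices attain the minimum of min_i(a_i + i · x_0).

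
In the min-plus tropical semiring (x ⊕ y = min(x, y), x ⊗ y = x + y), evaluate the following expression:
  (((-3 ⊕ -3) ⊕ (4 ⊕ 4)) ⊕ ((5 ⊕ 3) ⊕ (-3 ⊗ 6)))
(((-3 ⊕ -3) ⊕ (4 ⊕ 4)) ⊕ ((5 ⊕ 3) ⊕ (-3 ⊗ 6))) = -3

Expand innermost to outermost. Recall ⊕ takes the minimum of its arguments and ⊗ takes their sum. Working out the expression (((-3 ⊕ -3) ⊕ (4 ⊕ 4)) ⊕ ((5 ⊕ 3) ⊕ (-3 ⊗ 6))) gives -3.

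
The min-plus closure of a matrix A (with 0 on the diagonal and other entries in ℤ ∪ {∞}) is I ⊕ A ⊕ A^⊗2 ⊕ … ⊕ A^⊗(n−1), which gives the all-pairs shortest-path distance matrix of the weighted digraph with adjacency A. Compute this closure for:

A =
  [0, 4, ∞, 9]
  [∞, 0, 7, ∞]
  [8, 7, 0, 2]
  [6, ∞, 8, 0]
Closure =
  [0, 4, 11, 9]
  [15, 0, 7, 9]
  [8, 7, 0, 2]
  [6, 10, 8, 0]

This is the Floyd-Warshall all-pairs shortest-path computation. For each intermediate vertex k = 0, 1, …, 3, update dist[i][j] ← min(dist[i][j], dist[i][k] + dist[k][j]). The final matrix gives, for each (i, j), the minimum total weight of any directed path from i to j (possibly empty when i = j).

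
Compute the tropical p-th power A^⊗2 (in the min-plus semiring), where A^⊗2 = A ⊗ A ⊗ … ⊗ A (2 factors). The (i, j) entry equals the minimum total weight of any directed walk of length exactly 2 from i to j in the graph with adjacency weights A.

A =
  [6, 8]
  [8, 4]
A^⊗2 =
  [12, 12]
  [12, 8]

Each entry (A^⊗2)_ij equals the minimum over all length-2 walks i = v_0 → v_1 → … → v_2 = j of Σ_t A[v_t][v_{t+1}]. For example, for (i, j) = (0, 1) we minimise over 2 possible intermediate vertex sequences; the minimum is 12, attained along the walk 0 → 1 → 1.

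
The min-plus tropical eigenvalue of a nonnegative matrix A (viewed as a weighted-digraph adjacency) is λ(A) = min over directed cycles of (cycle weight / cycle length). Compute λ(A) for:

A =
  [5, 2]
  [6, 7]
λ(A) = 4

Enumerate directed cycles and compute their means (weight / length). Sample:
  cycle 0 → 0: weight = 5, length = 1, mean = 5/1 ≈ 5.000
  cycle 1 → 1: weight = 7, length = 1, mean = 7/1 ≈ 7.000
  cycle 0 → 1 → 0: weight = 8, length = 2, mean = 8/2 ≈ 4.000
  cycle 1 → 0 → 1: weight = 8, length = 2, mean = 8/2 ≈ 4.000
Minimum mean = 4.000, attained e.g. along the cycle 0 → 1 → 0 with weight 8 and length 2. So λ(A) = 8/2 = 4.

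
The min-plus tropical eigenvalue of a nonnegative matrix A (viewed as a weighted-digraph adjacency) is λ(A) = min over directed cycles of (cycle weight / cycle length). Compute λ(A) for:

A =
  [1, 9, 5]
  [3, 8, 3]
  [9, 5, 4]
λ(A) = 1

Enumerate directed cycles and compute their means (weight / length). Sample:
  cycle 0 → 0: weight = 1, length = 1, mean = 1/1 ≈ 1.000
  cycle 1 → 1: weight = 8, length = 1, mean = 8/1 ≈ 8.000
  cycle 2 → 2: weight = 4, length = 1, mean = 4/1 ≈ 4.000
  cycle 0 → 1 → 0: weight = 12, length = 2, mean = 12/2 ≈ 6.000
  cycle 0 → 2 → 0: weight = 14, length = 2, mean = 14/2 ≈ 7.000
  cycle 1 → 0 → 1: weight = 12, length = 2, mean = 12/2 ≈ 6.000
Minimum mean = 1.000, attained e.g. along the cycle 0 → 0 with weight 1 and length 1. So λ(A) = 1/1 = 1.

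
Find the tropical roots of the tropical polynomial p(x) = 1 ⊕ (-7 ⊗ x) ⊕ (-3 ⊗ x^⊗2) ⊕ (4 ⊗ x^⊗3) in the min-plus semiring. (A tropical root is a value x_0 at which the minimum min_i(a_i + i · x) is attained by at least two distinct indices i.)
Roots: {-7, -4, 8}

Each tropical root is a break point of the lower envelope of the lines y = a_i + i · x (there are 4 lines, with slopes 0, 1, ..., 3). Only the lines that attain the minimum somewhere contribute to roots; other lines are dominated. Here the surviving (envelope) indices are i = 3, i = 2, i = 1, i = 0.
Intersections between consecutive envelope lines give the roots: for adjacent envelope indices i < j the intersection is x = (a_i − a_j) / (j − i). Reading off the sorted break points: {-7, -4, 8}.
Verification: at each break x_0, at least two indices attain the minimum of min_i(a_i + i · x_0).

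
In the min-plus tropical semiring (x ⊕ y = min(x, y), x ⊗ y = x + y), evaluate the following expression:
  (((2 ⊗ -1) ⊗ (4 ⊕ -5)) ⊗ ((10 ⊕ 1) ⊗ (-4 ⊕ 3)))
(((2 ⊗ -1) ⊗ (4 ⊕ -5)) ⊗ ((10 ⊕ 1) ⊗ (-4 ⊕ 3))) = -7

Expand innermost to outermost. Recall ⊕ takes the minimum of its arguments and ⊗ takes their sum. Working out the expression (((2 ⊗ -1) ⊗ (4 ⊕ -5)) ⊗ ((10 ⊕ 1) ⊗ (-4 ⊕ 3))) gives -7.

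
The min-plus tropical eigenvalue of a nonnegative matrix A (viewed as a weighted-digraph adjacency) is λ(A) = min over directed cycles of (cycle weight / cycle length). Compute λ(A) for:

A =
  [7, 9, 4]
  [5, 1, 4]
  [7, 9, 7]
λ(A) = 1

Enumerate directed cycles and compute their means (weight / length). Sample:
  cycle 0 → 0: weight = 7, length = 1, mean = 7/1 ≈ 7.000
  cycle 1 → 1: weight = 1, length = 1, mean = 1/1 ≈ 1.000
  cycle 2 → 2: weight = 7, length = 1, mean = 7/1 ≈ 7.000
  cycle 0 → 1 → 0: weight = 14, length = 2, mean = 14/2 ≈ 7.000
  cycle 0 → 2 → 0: weight = 11, length = 2, mean = 11/2 ≈ 5.500
  cycle 1 → 0 → 1: weight = 14, length = 2, mean = 14/2 ≈ 7.000
Minimum mean = 1.000, attained e.g. along the cycle 1 → 1 with weight 1 and length 1. So λ(A) = 1/1 = 1.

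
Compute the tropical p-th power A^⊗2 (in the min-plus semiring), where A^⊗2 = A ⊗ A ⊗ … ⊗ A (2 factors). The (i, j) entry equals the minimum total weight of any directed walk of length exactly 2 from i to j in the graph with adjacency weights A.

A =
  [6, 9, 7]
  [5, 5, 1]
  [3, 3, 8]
A^⊗2 =
  [10, 10, 10]
  [4, 4, 6]
  [8, 8, 4]

Each entry (A^⊗2)_ij equals the minimum over all length-2 walks i = v_0 → v_1 → … → v_2 = j of Σ_t A[v_t][v_{t+1}]. For example, for (i, j) = (0, 2) we minimise over 3 possible intermediate vertex sequences; the minimum is 10, attained along the walk 0 → 1 → 2.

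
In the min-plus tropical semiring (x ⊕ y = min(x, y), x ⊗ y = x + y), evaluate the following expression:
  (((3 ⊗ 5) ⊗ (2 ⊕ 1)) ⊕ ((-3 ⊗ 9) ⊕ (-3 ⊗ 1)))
(((3 ⊗ 5) ⊗ (2 ⊕ 1)) ⊕ ((-3 ⊗ 9) ⊕ (-3 ⊗ 1))) = -2

Expand innermost to outermost. Recall ⊕ takes the minimum of its arguments and ⊗ takes their sum. Working out the expression (((3 ⊗ 5) ⊗ (2 ⊕ 1)) ⊕ ((-3 ⊗ 9) ⊕ (-3 ⊗ 1))) gives -2.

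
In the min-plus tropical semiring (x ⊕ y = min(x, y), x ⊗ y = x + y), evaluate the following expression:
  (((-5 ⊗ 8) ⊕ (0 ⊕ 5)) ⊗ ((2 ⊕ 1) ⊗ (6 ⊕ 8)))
(((-5 ⊗ 8) ⊕ (0 ⊕ 5)) ⊗ ((2 ⊕ 1) ⊗ (6 ⊕ 8))) = 7

Expand innermost to outermost. Recall ⊕ takes the minimum of its arguments and ⊗ takes their sum. Working out the expression (((-5 ⊗ 8) ⊕ (0 ⊕ 5)) ⊗ ((2 ⊕ 1) ⊗ (6 ⊕ 8))) gives 7.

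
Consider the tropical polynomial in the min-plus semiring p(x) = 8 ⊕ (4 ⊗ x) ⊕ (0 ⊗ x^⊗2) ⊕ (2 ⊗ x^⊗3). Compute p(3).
p(3) = 6

A tropical monomial a ⊗ x^⊗i evaluates to a + i · x. Evaluating each term at x = 3:
  Term 0 contributes 8 + 0 · 3 = 8
  Term 1 contributes 4 + 1 · 3 = 7
  Term 2 contributes 0 + 2 · 3 = 6
  Term 3 contributes 2 + 3 · 3 = 11
p(3) = ⊕ of these = min[8, 7, 6, 11] = 6.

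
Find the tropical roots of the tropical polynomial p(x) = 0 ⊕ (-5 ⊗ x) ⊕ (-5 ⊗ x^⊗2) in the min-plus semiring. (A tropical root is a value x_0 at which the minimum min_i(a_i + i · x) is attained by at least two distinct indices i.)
Roots: {0, 5}

Each tropical root is a break point of the lower envelope of the lines y = a_i + i · x (there are 3 lines, with slopes 0, 1, ..., 2). Only the lines that attain the minimum somewhere contribute to roots; other lines are dominated. Here the surviving (envelope) indices are i = 2, i = 1, i = 0.
Intersections between consecutive envelope lines give the roots: for adjacent envelope indices i < j the intersection is x = (a_i − a_j) / (j − i). Reading off the sorted break points: {0, 5}.
Verification: at each break x_0, at least two indices attain the minimum of min_i(a_i + i · x_0).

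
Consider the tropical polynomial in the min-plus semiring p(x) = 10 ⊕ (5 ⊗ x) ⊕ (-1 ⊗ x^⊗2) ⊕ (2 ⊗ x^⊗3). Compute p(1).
p(1) = 1

A tropical monomial a ⊗ x^⊗i evaluates to a + i · x. Evaluating each term at x = 1:
  Term 0 contributes 10 + 0 · 1 = 10
  Term 1 contributes 5 + 1 · 1 = 6
  Term 2 contributes -1 + 2 · 1 = 1
  Term 3 contributes 2 + 3 · 1 = 5
p(1) = ⊕ of these = min[10, 6, 1, 5] = 1.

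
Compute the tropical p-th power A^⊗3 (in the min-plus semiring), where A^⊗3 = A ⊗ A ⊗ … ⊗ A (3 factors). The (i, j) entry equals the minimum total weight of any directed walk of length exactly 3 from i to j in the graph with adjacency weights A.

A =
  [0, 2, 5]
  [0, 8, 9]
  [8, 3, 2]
A^⊗3 =
  [0, 2, 5]
  [0, 2, 5]
  [3, 5, 6]

Each entry (A^⊗3)_ij equals the minimum over all length-3 walks i = v_0 → v_1 → … → v_3 = j of Σ_t A[v_t][v_{t+1}]. For example, for (i, j) = (0, 2) we minimise over 9 possible intermediate vertex sequences; the minimum is 5, attained along the walk 0 → 0 → 0 → 2.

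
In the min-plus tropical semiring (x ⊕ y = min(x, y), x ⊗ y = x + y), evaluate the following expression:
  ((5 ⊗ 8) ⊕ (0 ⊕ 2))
((5 ⊗ 8) ⊕ (0 ⊕ 2)) = 0

Expand innermost to outermost. Recall ⊕ takes the minimum of its arguments and ⊗ takes their sum. Working out the expression ((5 ⊗ 8) ⊕ (0 ⊕ 2)) gives 0.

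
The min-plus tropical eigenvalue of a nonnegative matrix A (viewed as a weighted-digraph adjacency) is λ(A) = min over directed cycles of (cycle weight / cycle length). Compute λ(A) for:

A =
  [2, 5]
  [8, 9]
λ(A) = 2

Enumerate directed cycles and compute their means (weight / length). Sample:
  cycle 0 → 0: weight = 2, length = 1, mean = 2/1 ≈ 2.000
  cycle 1 → 1: weight = 9, length = 1, mean = 9/1 ≈ 9.000
  cycle 0 → 1 → 0: weight = 13, length = 2, mean = 13/2 ≈ 6.500
  cycle 1 → 0 → 1: weight = 13, length = 2, mean = 13/2 ≈ 6.500
Minimum mean = 2.000, attained e.g. along the cycle 0 → 0 with weight 2 and length 1. So λ(A) = 2/1 = 2.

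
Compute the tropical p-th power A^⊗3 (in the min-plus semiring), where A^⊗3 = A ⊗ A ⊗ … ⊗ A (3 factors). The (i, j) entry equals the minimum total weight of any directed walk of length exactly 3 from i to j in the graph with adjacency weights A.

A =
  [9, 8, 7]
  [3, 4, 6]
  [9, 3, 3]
A^⊗3 =
  [13, 13, 13]
  [11, 12, 12]
  [9, 9, 9]

Each entry (A^⊗3)_ij equals the minimum over all length-3 walks i = v_0 → v_1 → … → v_3 = j of Σ_t A[v_t][v_{t+1}]. For example, for (i, j) = (0, 2) we minimise over 9 possible intermediate vertex sequences; the minimum is 13, attained along the walk 0 → 2 → 2 → 2.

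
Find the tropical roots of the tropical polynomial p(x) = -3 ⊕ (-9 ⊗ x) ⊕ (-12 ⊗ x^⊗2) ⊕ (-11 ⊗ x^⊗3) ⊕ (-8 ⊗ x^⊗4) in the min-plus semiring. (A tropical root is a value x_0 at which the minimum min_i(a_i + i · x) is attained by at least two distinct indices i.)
Roots: {-3, -1, 3, 6}

Each tropical root is a break point of the lower envelope of the lines y = a_i + i · x (there are 5 lines, with slopes 0, 1, ..., 4). Only the lines that attain the minimum somewhere contribute to roots; other lines are dominated. Here the surviving (envelope) indices are i = 4, i = 3, i = 2, i = 1, i = 0.
Intersections between consecutive envelope lines give the roots: for adjacent envelope indices i < j the intersection is x = (a_i − a_j) / (j − i). Reading off the sorted break points: {-3, -1, 3, 6}.
Verification: at each break x_0, at least two indices attain the minimum of min_i(a_i + i · x_0).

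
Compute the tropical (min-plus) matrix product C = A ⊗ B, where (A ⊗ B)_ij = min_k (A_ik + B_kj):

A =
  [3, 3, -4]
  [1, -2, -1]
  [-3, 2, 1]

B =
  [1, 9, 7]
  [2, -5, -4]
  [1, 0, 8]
A ⊗ B =
  [-3, -4, -1]
  [0, -7, -6]
  [-2, -3, -2]

Apply the min-plus product entry-by-entry:
  C[0][0] = min over k of (A[0][0] + B[0][0] = 3 + 1 = 4, A[0][1] + B[1][0] = 3 + 2 = 5, A[0][2] + B[2][0] = -4 + 1 = -3) = -3 (attained at k = 2)
  C[0][1] = min over k of (A[0][0] + B[0][1] = 3 + 9 = 12, A[0][1] + B[1][1] = 3 + -5 = -2, A[0][2] + B[2][1] = -4 + 0 = -4) = -4 (attained at k = 2)
  C[0][2] = min over k of (A[0][0] + B[0][2] = 3 + 7 = 10, A[0][1] + B[1][2] = 3 + -4 = -1, A[0][2] + B[2][2] = -4 + 8 = 4) = -1 (attained at k = 1)
  C[1][0] = min over k of (A[1][0] + B[0][0] = 1 + 1 = 2, A[1][1] + B[1][0] = -2 + 2 = 0, A[1][2] + B[2][0] = -1 + 1 = 0) = 0 (attained at k = 1)
  C[1][1] = min over k of (A[1][0] + B[0][1] = 1 + 9 = 10, A[1][1] + B[1][1] = -2 + -5 = -7, A[1][2] + B[2][1] = -1 + 0 = -1) = -7 (attained at k = 1)
  C[1][2] = min over k of (A[1][0] + B[0][2] = 1 + 7 = 8, A[1][1] + B[1][2] = -2 + -4 = -6, A[1][2] + B[2][2] = -1 + 8 = 7) = -6 (attained at k = 1)
  C[2][0] = min over k of (A[2][0] + B[0][0] = -3 + 1 = -2, A[2][1] + B[1][0] = 2 + 2 = 4, A[2][2] + B[2][0] = 1 + 1 = 2) = -2 (attained at k = 0)
  C[2][1] = min over k of (A[2][0] + B[0][1] = -3 + 9 = 6, A[2][1] + B[1][1] = 2 + -5 = -3, A[2][2] + B[2][1] = 1 + 0 = 1) = -3 (attained at k = 1)
  C[2][2] = min over k of (A[2][0] + B[0][2] = -3 + 7 = 4, A[2][1] + B[1][2] = 2 + -4 = -2, A[2][2] + B[2][2] = 1 + 8 = 9) = -2 (attained at k = 1)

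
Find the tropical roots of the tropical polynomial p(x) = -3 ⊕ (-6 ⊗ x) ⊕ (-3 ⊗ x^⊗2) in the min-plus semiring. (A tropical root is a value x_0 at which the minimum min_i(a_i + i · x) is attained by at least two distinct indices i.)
Roots: {-3, 3}

Each tropical root is a break point of the lower envelope of the lines y = a_i + i · x (there are 3 lines, with slopes 0, 1, ..., 2). Only the lines that attain the minimum somewhere contribute to roots; other lines are dominated. Here the surviving (envelope) indices are i = 2, i = 1, i = 0.
Intersections between consecutive envelope lines give the roots: for adjacent envelope indices i < j the intersection is x = (a_i − a_j) / (j − i). Reading off the sorted break points: {-3, 3}.
Verification: at each break x_0, at least two indices attain the minimum of min_i(a_i + i · x_0).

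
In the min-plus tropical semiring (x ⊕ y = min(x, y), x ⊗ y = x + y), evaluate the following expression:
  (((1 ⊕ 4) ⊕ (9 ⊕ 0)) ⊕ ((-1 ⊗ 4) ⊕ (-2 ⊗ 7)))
(((1 ⊕ 4) ⊕ (9 ⊕ 0)) ⊕ ((-1 ⊗ 4) ⊕ (-2 ⊗ 7))) = 0

Expand innermost to outermost. Recall ⊕ takes the minimum of its arguments and ⊗ takes their sum. Working out the expression (((1 ⊕ 4) ⊕ (9 ⊕ 0)) ⊕ ((-1 ⊗ 4) ⊕ (-2 ⊗ 7))) gives 0.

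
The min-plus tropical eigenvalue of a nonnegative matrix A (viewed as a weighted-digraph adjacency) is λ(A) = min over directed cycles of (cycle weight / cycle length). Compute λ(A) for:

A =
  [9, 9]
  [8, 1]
λ(A) = 1

Enumerate directed cycles and compute their means (weight / length). Sample:
  cycle 0 → 0: weight = 9, length = 1, mean = 9/1 ≈ 9.000
  cycle 1 → 1: weight = 1, length = 1, mean = 1/1 ≈ 1.000
  cycle 0 → 1 → 0: weight = 17, length = 2, mean = 17/2 ≈ 8.500
  cycle 1 → 0 → 1: weight = 17, length = 2, mean = 17/2 ≈ 8.500
Minimum mean = 1.000, attained e.g. along the cycle 1 → 1 with weight 1 and length 1. So λ(A) = 1/1 = 1.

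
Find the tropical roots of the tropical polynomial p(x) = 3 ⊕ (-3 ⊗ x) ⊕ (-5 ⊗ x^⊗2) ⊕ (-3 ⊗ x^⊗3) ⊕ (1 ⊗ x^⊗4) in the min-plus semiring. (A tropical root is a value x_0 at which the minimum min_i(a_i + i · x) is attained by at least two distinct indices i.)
Roots: {-4, -2, 2, 6}

Each tropical root is a break point of the lower envelope of the lines y = a_i + i · x (there are 5 lines, with slopes 0, 1, ..., 4). Only the lines that attain the minimum somewhere contribute to roots; other lines are dominated. Here the surviving (envelope) indices are i = 4, i = 3, i = 2, i = 1, i = 0.
Intersections between consecutive envelope lines give the roots: for adjacent envelope indices i < j the intersection is x = (a_i − a_j) / (j − i). Reading off the sorted break points: {-4, -2, 2, 6}.
Verification: at each break x_0, at least two indices attain the minimum of min_i(a_i + i · x_0).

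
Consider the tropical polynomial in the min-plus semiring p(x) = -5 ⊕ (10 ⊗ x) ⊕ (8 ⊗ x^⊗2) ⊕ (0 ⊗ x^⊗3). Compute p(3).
p(3) = -5

A tropical monomial a ⊗ x^⊗i evaluates to a + i · x. Evaluating each term at x = 3:
  Term 0 contributes -5 + 0 · 3 = -5
  Term 1 contributes 10 + 1 · 3 = 13
  Term 2 contributes 8 + 2 · 3 = 14
  Term 3 contributes 0 + 3 · 3 = 9
p(3) = ⊕ of these = min[-5, 13, 14, 9] = -5.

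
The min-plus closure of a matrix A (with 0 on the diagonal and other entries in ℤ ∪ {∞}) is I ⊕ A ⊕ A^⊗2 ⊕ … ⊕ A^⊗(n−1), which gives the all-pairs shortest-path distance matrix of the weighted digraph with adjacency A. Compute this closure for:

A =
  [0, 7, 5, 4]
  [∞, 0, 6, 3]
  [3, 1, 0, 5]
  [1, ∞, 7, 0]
Closure =
  [0, 6, 5, 4]
  [4, 0, 6, 3]
  [3, 1, 0, 4]
  [1, 7, 6, 0]

This is the Floyd-Warshall all-pairs shortest-path computation. For each intermediate vertex k = 0, 1, …, 3, update dist[i][j] ← min(dist[i][j], dist[i][k] + dist[k][j]). The final matrix gives, for each (i, j), the minimum total weight of any directed path from i to j (possibly empty when i = j).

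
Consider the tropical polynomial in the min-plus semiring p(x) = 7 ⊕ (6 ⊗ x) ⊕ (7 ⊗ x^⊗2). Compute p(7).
p(7) = 7

A tropical monomial a ⊗ x^⊗i evaluates to a + i · x. Evaluating each term at x = 7:
  Term 0 contributes 7 + 0 · 7 = 7
  Term 1 contributes 6 + 1 · 7 = 13
  Term 2 contributes 7 + 2 · 7 = 21
p(7) = ⊕ of these = min[7, 13, 21] = 7.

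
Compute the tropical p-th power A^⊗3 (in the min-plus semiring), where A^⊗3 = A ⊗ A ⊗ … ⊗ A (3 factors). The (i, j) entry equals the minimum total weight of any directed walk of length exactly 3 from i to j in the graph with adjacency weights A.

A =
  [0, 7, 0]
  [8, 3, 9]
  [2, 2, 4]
A^⊗3 =
  [0, 2, 0]
  [8, 9, 8]
  [2, 4, 2]

Each entry (A^⊗3)_ij equals the minimum over all length-3 walks i = v_0 → v_1 → … → v_3 = j of Σ_t A[v_t][v_{t+1}]. For example, for (i, j) = (0, 2) we minimise over 9 possible intermediate vertex sequences; the minimum is 0, attained along the walk 0 → 0 → 0 → 2.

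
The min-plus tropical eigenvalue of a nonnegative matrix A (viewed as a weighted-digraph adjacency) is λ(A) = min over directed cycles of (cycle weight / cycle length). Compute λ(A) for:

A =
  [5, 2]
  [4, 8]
λ(A) = 3

Enumerate directed cycles and compute their means (weight / length). Sample:
  cycle 0 → 0: weight = 5, length = 1, mean = 5/1 ≈ 5.000
  cycle 1 → 1: weight = 8, length = 1, mean = 8/1 ≈ 8.000
  cycle 0 → 1 → 0: weight = 6, length = 2, mean = 6/2 ≈ 3.000
  cycle 1 → 0 → 1: weight = 6, length = 2, mean = 6/2 ≈ 3.000
Minimum mean = 3.000, attained e.g. along the cycle 0 → 1 → 0 with weight 6 and length 2. So λ(A) = 6/2 = 3.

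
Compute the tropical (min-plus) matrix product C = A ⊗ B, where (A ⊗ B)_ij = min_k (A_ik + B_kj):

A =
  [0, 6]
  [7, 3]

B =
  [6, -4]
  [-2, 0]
A ⊗ B =
  [4, -4]
  [1, 3]

Apply the min-plus product entry-by-entry:
  C[0][0] = min over k of (A[0][0] + B[0][0] = 0 + 6 = 6, A[0][1] + B[1][0] = 6 + -2 = 4) = 4 (attained at k = 1)
  C[0][1] = min over k of (A[0][0] + B[0][1] = 0 + -4 = -4, A[0][1] + B[1][1] = 6 + 0 = 6) = -4 (attained at k = 0)
  C[1][0] = min over k of (A[1][0] + B[0][0] = 7 + 6 = 13, A[1][1] + B[1][0] = 3 + -2 = 1) = 1 (attained at k = 1)
  C[1][1] = min over k of (A[1][0] + B[0][1] = 7 + -4 = 3, A[1][1] + B[1][1] = 3 + 0 = 3) = 3 (attained at k = 0)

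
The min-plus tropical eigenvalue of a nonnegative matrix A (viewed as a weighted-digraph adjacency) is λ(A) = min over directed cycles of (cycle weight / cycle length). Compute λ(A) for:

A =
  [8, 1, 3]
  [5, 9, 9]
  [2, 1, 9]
λ(A) = 5/2

Enumerate directed cycles and compute their means (weight / length). Sample:
  cycle 0 → 0: weight = 8, length = 1, mean = 8/1 ≈ 8.000
  cycle 1 → 1: weight = 9, length = 1, mean = 9/1 ≈ 9.000
  cycle 2 → 2: weight = 9, length = 1, mean = 9/1 ≈ 9.000
  cycle 0 → 1 → 0: weight = 6, length = 2, mean = 6/2 ≈ 3.000
  cycle 0 → 2 → 0: weight = 5, length = 2, mean = 5/2 ≈ 2.500
  cycle 1 → 0 → 1: weight = 6, length = 2, mean = 6/2 ≈ 3.000
Minimum mean = 2.500, attained e.g. along the cycle 0 → 2 → 0 with weight 5 and length 2. So λ(A) = 5/2 = 5/2.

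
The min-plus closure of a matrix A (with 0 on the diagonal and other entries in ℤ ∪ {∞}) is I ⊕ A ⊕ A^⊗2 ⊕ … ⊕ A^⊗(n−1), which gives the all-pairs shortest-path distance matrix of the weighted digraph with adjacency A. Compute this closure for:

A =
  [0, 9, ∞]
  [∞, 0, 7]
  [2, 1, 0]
Closure =
  [0, 9, 16]
  [9, 0, 7]
  [2, 1, 0]

This is the Floyd-Warshall all-pairs shortest-path computation. For each intermediate vertex k = 0, 1, …, 2, update dist[i][j] ← min(dist[i][j], dist[i][k] + dist[k][j]). The final matrix gives, for each (i, j), the minimum total weight of any directed path from i to j (possibly empty when i = j).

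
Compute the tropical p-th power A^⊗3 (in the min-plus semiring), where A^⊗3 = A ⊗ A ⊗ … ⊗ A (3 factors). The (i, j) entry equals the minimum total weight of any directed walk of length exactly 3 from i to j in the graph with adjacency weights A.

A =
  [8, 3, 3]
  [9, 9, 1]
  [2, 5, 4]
A^⊗3 =
  [6, 8, 8]
  [7, 6, 6]
  [7, 9, 6]

Each entry (A^⊗3)_ij equals the minimum over all length-3 walks i = v_0 → v_1 → … → v_3 = j of Σ_t A[v_t][v_{t+1}]. For example, for (i, j) = (0, 2) we minimise over 9 possible intermediate vertex sequences; the minimum is 8, attained along the walk 0 → 1 → 2 → 2.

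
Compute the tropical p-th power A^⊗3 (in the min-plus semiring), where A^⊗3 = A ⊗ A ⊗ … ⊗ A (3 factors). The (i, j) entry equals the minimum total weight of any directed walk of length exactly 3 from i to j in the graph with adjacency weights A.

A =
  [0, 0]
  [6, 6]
A^⊗3 =
  [0, 0]
  [6, 6]

Each entry (A^⊗3)_ij equals the minimum over all length-3 walks i = v_0 → v_1 → … → v_3 = j of Σ_t A[v_t][v_{t+1}]. For example, for (i, j) = (0, 1) we minimise over 4 possible intermediate vertex sequences; the minimum is 0, attained along the walk 0 → 0 → 0 → 1.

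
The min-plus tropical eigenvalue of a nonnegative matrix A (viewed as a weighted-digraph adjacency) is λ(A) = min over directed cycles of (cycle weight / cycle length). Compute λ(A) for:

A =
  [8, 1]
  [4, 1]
λ(A) = 1

Enumerate directed cycles and compute their means (weight / length). Sample:
  cycle 0 → 0: weight = 8, length = 1, mean = 8/1 ≈ 8.000
  cycle 1 → 1: weight = 1, length = 1, mean = 1/1 ≈ 1.000
  cycle 0 → 1 → 0: weight = 5, length = 2, mean = 5/2 ≈ 2.500
  cycle 1 → 0 → 1: weight = 5, length = 2, mean = 5/2 ≈ 2.500
Minimum mean = 1.000, attained e.g. along the cycle 1 → 1 with weight 1 and length 1. So λ(A) = 1/1 = 1.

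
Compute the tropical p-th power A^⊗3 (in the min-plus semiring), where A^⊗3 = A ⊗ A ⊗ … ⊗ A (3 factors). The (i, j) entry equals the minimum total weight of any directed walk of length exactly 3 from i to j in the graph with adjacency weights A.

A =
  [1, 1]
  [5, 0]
A^⊗3 =
  [3, 1]
  [5, 0]

Each entry (A^⊗3)_ij equals the minimum over all length-3 walks i = v_0 → v_1 → … → v_3 = j of Σ_t A[v_t][v_{t+1}]. For example, for (i, j) = (0, 1) we minimise over 4 possible intermediate vertex sequences; the minimum is 1, attained along the walk 0 → 1 → 1 → 1.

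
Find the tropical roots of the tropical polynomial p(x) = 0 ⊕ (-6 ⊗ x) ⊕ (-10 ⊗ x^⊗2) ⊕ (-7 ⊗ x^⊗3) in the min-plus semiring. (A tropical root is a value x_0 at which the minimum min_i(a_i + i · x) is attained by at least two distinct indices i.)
Roots: {-3, 4, 6}

Each tropical root is a break point of the lower envelope of the lines y = a_i + i · x (there are 4 lines, with slopes 0, 1, ..., 3). Only the lines that attain the minimum somewhere contribute to roots; other lines are dominated. Here the surviving (envelope) indices are i = 3, i = 2, i = 1, i = 0.
Intersections between consecutive envelope lines give the roots: for adjacent envelope indices i < j the intersection is x = (a_i − a_j) / (j − i). Reading off the sorted break points: {-3, 4, 6}.
Verification: at each break x_0, at least two indices attain the minimum of min_i(a_i + i · x_0).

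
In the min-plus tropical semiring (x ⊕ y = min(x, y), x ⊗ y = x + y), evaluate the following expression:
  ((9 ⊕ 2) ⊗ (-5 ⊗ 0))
((9 ⊕ 2) ⊗ (-5 ⊗ 0)) = -3

Expand innermost to outermost. Recall ⊕ takes the minimum of its arguments and ⊗ takes their sum. Working out the expression ((9 ⊕ 2) ⊗ (-5 ⊗ 0)) gives -3.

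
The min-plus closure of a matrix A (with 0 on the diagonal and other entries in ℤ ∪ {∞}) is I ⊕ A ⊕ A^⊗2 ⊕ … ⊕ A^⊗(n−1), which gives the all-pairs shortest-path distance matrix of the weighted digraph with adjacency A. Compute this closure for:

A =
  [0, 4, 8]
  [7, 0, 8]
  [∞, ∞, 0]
Closure =
  [0, 4, 8]
  [7, 0, 8]
  [∞, ∞, 0]

This is the Floyd-Warshall all-pairs shortest-path computation. For each intermediate vertex k = 0, 1, …, 2, update dist[i][j] ← min(dist[i][j], dist[i][k] + dist[k][j]). The final matrix gives, for each (i, j), the minimum total weight of any directed path from i to j (possibly empty when i = j).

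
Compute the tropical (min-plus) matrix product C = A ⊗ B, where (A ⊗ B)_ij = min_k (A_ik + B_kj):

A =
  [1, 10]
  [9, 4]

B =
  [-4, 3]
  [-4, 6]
A ⊗ B =
  [-3, 4]
  [0, 10]

Apply the min-plus product entry-by-entry:
  C[0][0] = min over k of (A[0][0] + B[0][0] = 1 + -4 = -3, A[0][1] + B[1][0] = 10 + -4 = 6) = -3 (attained at k = 0)
  C[0][1] = min over k of (A[0][0] + B[0][1] = 1 + 3 = 4, A[0][1] + B[1][1] = 10 + 6 = 16) = 4 (attained at k = 0)
  C[1][0] = min over k of (A[1][0] + B[0][0] = 9 + -4 = 5, A[1][1] + B[1][0] = 4 + -4 = 0) = 0 (attained at k = 1)
  C[1][1] = min over k of (A[1][0] + B[0][1] = 9 + 3 = 12, A[1][1] + B[1][1] = 4 + 6 = 10) = 10 (attained at k = 1)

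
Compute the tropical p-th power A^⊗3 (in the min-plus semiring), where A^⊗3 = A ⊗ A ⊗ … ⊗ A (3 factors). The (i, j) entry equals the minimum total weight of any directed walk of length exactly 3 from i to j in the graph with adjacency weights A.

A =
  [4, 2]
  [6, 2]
A^⊗3 =
  [10, 6]
  [10, 6]

Each entry (A^⊗3)_ij equals the minimum over all length-3 walks i = v_0 → v_1 → … → v_3 = j of Σ_t A[v_t][v_{t+1}]. For example, for (i, j) = (0, 1) we minimise over 4 possible intermediate vertex sequences; the minimum is 6, attained along the walk 0 → 1 → 1 → 1.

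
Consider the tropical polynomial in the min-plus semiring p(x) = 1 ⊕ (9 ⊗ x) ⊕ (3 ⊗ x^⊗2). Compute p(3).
p(3) = 1

A tropical monomial a ⊗ x^⊗i evaluates to a + i · x. Evaluating each term at x = 3:
  Term 0 contributes 1 + 0 · 3 = 1
  Term 1 contributes 9 + 1 · 3 = 12
  Term 2 contributes 3 + 2 · 3 = 9
p(3) = ⊕ of these = min[1, 12, 9] = 1.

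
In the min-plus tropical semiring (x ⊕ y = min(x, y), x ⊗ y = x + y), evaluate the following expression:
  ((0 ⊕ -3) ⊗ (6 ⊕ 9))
((0 ⊕ -3) ⊗ (6 ⊕ 9)) = 3

Expand innermost to outermost. Recall ⊕ takes the minimum of its arguments and ⊗ takes their sum. Working out the expression ((0 ⊕ -3) ⊗ (6 ⊕ 9)) gives 3.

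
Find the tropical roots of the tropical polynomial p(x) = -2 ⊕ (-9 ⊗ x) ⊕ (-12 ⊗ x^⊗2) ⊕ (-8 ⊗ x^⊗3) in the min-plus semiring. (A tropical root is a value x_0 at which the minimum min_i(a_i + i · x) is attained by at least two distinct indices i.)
Roots: {-4, 3, 7}

Each tropical root is a break point of the lower envelope of the lines y = a_i + i · x (there are 4 lines, with slopes 0, 1, ..., 3). Only the lines that attain the minimum somewhere contribute to roots; other lines are dominated. Here the surviving (envelope) indices are i = 3, i = 2, i = 1, i = 0.
Intersections between consecutive envelope lines give the roots: for adjacent envelope indices i < j the intersection is x = (a_i − a_j) / (j − i). Reading off the sorted break points: {-4, 3, 7}.
Verification: at each break x_0, at least two indices attain the minimum of min_i(a_i + i · x_0).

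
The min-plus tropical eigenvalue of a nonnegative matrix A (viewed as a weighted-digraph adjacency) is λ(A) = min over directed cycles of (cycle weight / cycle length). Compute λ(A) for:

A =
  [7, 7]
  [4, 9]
λ(A) = 11/2

Enumerate directed cycles and compute their means (weight / length). Sample:
  cycle 0 → 0: weight = 7, length = 1, mean = 7/1 ≈ 7.000
  cycle 1 → 1: weight = 9, length = 1, mean = 9/1 ≈ 9.000
  cycle 0 → 1 → 0: weight = 11, length = 2, mean = 11/2 ≈ 5.500
  cycle 1 → 0 → 1: weight = 11, length = 2, mean = 11/2 ≈ 5.500
Minimum mean = 5.500, attained e.g. along the cycle 0 → 1 → 0 with weight 11 and length 2. So λ(A) = 11/2 = 11/2.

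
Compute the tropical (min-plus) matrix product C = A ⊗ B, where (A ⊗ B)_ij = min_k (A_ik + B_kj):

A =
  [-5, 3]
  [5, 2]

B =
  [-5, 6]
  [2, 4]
A ⊗ B =
  [-10, 1]
  [0, 6]

Apply the min-plus product entry-by-entry:
  C[0][0] = min over k of (A[0][0] + B[0][0] = -5 + -5 = -10, A[0][1] + B[1][0] = 3 + 2 = 5) = -10 (attained at k = 0)
  C[0][1] = min over k of (A[0][0] + B[0][1] = -5 + 6 = 1, A[0][1] + B[1][1] = 3 + 4 = 7) = 1 (attained at k = 0)
  C[1][0] = min over k of (A[1][0] + B[0][0] = 5 + -5 = 0, A[1][1] + B[1][0] = 2 + 2 = 4) = 0 (attained at k = 0)
  C[1][1] = min over k of (A[1][0] + B[0][1] = 5 + 6 = 11, A[1][1] + B[1][1] = 2 + 4 = 6) = 6 (attained at k = 1)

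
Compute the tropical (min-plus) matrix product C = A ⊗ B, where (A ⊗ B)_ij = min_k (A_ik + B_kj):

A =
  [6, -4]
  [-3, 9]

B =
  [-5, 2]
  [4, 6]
A ⊗ B =
  [0, 2]
  [-8, -1]

Apply the min-plus product entry-by-entry:
  C[0][0] = min over k of (A[0][0] + B[0][0] = 6 + -5 = 1, A[0][1] + B[1][0] = -4 + 4 = 0) = 0 (attained at k = 1)
  C[0][1] = min over k of (A[0][0] + B[0][1] = 6 + 2 = 8, A[0][1] + B[1][1] = -4 + 6 = 2) = 2 (attained at k = 1)
  C[1][0] = min over k of (A[1][0] + B[0][0] = -3 + -5 = -8, A[1][1] + B[1][0] = 9 + 4 = 13) = -8 (attained at k = 0)
  C[1][1] = min over k of (A[1][0] + B[0][1] = -3 + 2 = -1, A[1][1] + B[1][1] = 9 + 6 = 15) = -1 (attained at k = 0)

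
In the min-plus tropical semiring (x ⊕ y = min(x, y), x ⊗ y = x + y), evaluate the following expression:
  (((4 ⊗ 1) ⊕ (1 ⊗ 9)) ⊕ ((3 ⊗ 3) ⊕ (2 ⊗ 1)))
(((4 ⊗ 1) ⊕ (1 ⊗ 9)) ⊕ ((3 ⊗ 3) ⊕ (2 ⊗ 1))) = 3

Expand innermost to outermost. Recall ⊕ takes the minimum of its arguments and ⊗ takes their sum. Working out the expression (((4 ⊗ 1) ⊕ (1 ⊗ 9)) ⊕ ((3 ⊗ 3) ⊕ (2 ⊗ 1))) gives 3.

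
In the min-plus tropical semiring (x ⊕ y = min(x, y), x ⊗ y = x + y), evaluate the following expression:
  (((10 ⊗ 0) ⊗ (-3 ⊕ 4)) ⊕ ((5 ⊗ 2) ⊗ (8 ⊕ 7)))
(((10 ⊗ 0) ⊗ (-3 ⊕ 4)) ⊕ ((5 ⊗ 2) ⊗ (8 ⊕ 7))) = 7

Expand innermost to outermost. Recall ⊕ takes the minimum of its arguments and ⊗ takes their sum. Working out the expression (((10 ⊗ 0) ⊗ (-3 ⊕ 4)) ⊕ ((5 ⊗ 2) ⊗ (8 ⊕ 7))) gives 7.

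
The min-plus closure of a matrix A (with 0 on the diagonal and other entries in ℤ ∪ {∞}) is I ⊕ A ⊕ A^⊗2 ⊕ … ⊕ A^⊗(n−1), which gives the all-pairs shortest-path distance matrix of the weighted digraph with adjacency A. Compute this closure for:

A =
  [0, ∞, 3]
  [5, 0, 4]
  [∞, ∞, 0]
Closure =
  [0, ∞, 3]
  [5, 0, 4]
  [∞, ∞, 0]

This is the Floyd-Warshall all-pairs shortest-path computation. For each intermediate vertex k = 0, 1, …, 2, update dist[i][j] ← min(dist[i][j], dist[i][k] + dist[k][j]). The final matrix gives, for each (i, j), the minimum total weight of any directed path from i to j (possibly empty when i = j).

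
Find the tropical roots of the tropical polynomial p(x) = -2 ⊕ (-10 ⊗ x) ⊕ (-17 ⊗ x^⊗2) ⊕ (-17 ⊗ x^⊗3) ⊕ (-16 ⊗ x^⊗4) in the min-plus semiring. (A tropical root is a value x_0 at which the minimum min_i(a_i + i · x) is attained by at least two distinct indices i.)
Roots: {-1, 0, 7, 8}

Each tropical root is a break point of the lower envelope of the lines y = a_i + i · x (there are 5 lines, with slopes 0, 1, ..., 4). Only the lines that attain the minimum somewhere contribute to roots; other lines are dominated. Here the surviving (envelope) indices are i = 4, i = 3, i = 2, i = 1, i = 0.
Intersections between consecutive envelope lines give the roots: for adjacent envelope indices i < j the intersection is x = (a_i − a_j) / (j − i). Reading off the sorted break points: {-1, 0, 7, 8}.
Verification: at each break x_0, at least two indices attain the minimum of min_i(a_i + i · x_0).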